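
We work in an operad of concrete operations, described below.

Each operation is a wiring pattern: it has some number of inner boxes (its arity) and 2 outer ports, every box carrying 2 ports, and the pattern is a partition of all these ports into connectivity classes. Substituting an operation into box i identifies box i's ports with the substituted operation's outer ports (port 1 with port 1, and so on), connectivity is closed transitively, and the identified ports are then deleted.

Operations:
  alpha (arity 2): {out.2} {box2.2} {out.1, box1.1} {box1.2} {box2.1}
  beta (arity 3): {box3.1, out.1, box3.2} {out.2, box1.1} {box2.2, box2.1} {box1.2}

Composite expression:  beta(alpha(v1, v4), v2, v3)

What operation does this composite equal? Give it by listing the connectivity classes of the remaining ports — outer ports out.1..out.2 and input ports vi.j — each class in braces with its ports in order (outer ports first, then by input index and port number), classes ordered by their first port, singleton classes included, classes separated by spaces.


{out.1, v3.1, v3.2} {out.2, v1.1} {v1.2} {v2.1, v2.2} {v4.1} {v4.2}

Substituting into beta glues patterns; closure does the rest.
through alpha, on inputs (v1, v4): {out.1, v1.1} {out.2} {v1.2} {v4.1} {v4.2} (out.j = stage outer ports)
through beta, on inputs (v1, v4, v2, v3): {out.1, v3.1, v3.2} {out.2, v1.1} {v1.2} {v2.1, v2.2} {v4.1} {v4.2} (out.j = stage outer ports)


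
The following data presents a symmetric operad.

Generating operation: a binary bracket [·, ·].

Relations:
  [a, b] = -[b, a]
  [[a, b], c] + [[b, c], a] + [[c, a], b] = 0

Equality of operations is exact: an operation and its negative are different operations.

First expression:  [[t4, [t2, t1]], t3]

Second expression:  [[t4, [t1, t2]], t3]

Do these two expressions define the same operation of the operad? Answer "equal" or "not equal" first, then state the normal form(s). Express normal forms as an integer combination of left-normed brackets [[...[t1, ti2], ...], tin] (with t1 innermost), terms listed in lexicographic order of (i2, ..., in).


In normal form, the first expression is [[[t1, t2], t4], t3]
In normal form, the second expression is -[[[t1, t2], t4], t3]
The normal forms differ: not equal.

not equal; first: [[[t1, t2], t4], t3]; second: -[[[t1, t2], t4], t3]


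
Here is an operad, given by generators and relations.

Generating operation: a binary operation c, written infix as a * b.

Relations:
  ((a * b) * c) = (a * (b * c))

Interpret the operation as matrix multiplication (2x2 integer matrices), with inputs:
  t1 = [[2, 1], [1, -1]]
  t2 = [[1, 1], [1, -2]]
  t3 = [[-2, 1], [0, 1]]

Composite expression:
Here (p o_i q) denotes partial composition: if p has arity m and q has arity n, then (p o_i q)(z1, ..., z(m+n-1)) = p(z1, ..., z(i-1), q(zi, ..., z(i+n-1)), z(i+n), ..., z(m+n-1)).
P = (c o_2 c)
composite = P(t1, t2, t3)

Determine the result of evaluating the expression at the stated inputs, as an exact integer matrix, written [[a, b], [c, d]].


[[-6, 3], [0, 3]]

(t2 * t3) = [[-2, 2], [-2, -1]]
(t1 * (t2 * t3)) = [[-6, 3], [0, 3]]


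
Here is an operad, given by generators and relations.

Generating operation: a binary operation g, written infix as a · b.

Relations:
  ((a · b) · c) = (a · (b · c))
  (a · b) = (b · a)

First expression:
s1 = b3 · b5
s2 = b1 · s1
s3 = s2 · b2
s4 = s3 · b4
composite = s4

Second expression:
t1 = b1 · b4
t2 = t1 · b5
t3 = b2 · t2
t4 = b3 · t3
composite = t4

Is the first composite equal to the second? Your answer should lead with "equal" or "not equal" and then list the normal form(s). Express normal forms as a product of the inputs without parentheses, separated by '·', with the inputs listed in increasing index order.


equal; the common form is b1 · b2 · b3 · b4 · b5

Normal form of the first expression: b1 · b2 · b3 · b4 · b5
Normal form of the second expression: b1 · b2 · b3 · b4 · b5
Identical normal forms: equal.


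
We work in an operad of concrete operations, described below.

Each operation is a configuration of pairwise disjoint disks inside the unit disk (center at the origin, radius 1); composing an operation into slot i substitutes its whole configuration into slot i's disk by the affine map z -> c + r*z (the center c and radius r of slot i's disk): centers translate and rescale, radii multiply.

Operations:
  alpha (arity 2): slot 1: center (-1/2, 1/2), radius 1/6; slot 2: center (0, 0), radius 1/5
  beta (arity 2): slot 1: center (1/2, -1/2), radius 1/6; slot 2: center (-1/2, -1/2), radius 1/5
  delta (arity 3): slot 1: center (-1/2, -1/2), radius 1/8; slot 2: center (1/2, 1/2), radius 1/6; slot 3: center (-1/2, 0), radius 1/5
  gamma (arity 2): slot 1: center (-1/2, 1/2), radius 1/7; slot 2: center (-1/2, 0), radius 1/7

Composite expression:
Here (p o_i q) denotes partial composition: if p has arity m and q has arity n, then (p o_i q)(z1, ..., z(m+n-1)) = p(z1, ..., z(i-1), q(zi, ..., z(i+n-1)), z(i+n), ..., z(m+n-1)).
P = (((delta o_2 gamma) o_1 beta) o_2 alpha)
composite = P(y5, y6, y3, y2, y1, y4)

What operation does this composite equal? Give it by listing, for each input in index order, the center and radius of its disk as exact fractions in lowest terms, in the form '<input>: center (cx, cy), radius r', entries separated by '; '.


y1: center (5/12, 1/2), radius 1/42; y2: center (5/12, 7/12), radius 1/42; y3: center (-9/16, -9/16), radius 1/200; y4: center (-1/2, 0), radius 1/5; y5: center (-7/16, -9/16), radius 1/48; y6: center (-23/40, -11/20), radius 1/240


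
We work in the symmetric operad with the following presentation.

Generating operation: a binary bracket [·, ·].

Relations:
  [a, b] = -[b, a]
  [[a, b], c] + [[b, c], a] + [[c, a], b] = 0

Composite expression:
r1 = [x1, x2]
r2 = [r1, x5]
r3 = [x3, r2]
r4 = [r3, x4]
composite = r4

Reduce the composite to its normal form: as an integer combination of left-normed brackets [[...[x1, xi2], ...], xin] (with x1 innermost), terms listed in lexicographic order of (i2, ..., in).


In the tensor algebra, words opening x1 carry the x1-anchored form.
Composite bracket: [[x3, [[x1, x2], x5]], x4]
Applying ab - ba throughout gives 16 signed words (2^4 = 16).
Collect the words opening with x1:
  word x1x2x5x3x4 has sign -1, contributing -[[[[x1, x2], x5], x3], x4]

-[[[[x1, x2], x5], x3], x4]


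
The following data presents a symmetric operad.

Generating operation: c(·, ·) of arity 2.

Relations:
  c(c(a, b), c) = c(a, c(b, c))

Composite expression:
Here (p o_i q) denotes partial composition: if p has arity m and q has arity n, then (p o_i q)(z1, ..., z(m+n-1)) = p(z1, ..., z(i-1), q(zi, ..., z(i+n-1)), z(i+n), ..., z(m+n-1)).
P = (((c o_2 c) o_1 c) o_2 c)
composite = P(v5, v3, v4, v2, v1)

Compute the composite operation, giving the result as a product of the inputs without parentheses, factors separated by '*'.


v5 * v3 * v4 * v2 * v1

All parenthesizations of c agree; list the v-inputs left to right.
c(v3, v4) reduces to v3 * v4
c(v5, c(v3, v4)) reduces to v5 * v3 * v4
c(v2, v1) reduces to v2 * v1
c(c(v5, c(v3, v4)), c(v2, v1)) reduces to v5 * v3 * v4 * v2 * v1


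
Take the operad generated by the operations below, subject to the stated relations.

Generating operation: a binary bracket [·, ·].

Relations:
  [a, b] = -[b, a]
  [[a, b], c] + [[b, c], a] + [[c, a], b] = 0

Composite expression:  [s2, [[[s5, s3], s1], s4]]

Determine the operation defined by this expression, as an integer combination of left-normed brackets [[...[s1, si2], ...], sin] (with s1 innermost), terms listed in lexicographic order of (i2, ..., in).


Skip Jacobi rewriting: expand, keep s1-initial words, read off terms.
Composite bracket: [s2, [[[s5, s3], s1], s4]]
Full expansion: 16 signed words from ab - ba (2^4 = 16).
Collect the words opening with s1:
  word s1s3s5s4s2 has sign -1, contributing -[[[[s1, s3], s5], s4], s2]
  word s1s5s3s4s2 has sign +1, contributing +[[[[s1, s5], s3], s4], s2]

-[[[[s1, s3], s5], s4], s2] + [[[[s1, s5], s3], s4], s2]


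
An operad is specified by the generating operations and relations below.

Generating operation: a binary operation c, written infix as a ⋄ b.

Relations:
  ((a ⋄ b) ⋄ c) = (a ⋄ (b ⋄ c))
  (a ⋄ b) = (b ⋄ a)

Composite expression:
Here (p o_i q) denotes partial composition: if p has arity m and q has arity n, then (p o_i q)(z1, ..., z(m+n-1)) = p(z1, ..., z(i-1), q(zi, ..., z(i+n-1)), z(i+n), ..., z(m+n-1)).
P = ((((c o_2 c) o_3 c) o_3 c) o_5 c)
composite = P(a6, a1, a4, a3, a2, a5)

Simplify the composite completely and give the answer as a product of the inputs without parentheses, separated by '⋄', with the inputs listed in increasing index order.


Shape and order are irrelevant to c; the a-input set decides.
(a4 ⋄ a3) linearizes to a4 ⋄ a3
(a2 ⋄ a5) linearizes to a2 ⋄ a5
((a4 ⋄ a3) ⋄ (a2 ⋄ a5)) linearizes to a4 ⋄ a3 ⋄ a2 ⋄ a5
(a1 ⋄ ((a4 ⋄ a3) ⋄ (a2 ⋄ a5))) linearizes to a1 ⋄ a4 ⋄ a3 ⋄ a2 ⋄ a5
(a6 ⋄ (a1 ⋄ ((a4 ⋄ a3) ⋄ (a2 ⋄ a5)))) linearizes to a6 ⋄ a1 ⋄ a4 ⋄ a3 ⋄ a2 ⋄ a5
putting the inputs in ascending order: a1 ⋄ a2 ⋄ a3 ⋄ a4 ⋄ a5 ⋄ a6

a1 ⋄ a2 ⋄ a3 ⋄ a4 ⋄ a5 ⋄ a6


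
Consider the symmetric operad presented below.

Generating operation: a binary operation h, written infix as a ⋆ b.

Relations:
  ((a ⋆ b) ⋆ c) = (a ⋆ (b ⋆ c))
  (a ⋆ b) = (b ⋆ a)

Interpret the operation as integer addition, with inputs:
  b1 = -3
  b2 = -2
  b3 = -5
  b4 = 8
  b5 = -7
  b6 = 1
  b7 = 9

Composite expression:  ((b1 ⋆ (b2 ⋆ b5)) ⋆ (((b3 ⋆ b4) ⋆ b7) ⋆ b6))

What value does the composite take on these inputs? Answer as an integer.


1


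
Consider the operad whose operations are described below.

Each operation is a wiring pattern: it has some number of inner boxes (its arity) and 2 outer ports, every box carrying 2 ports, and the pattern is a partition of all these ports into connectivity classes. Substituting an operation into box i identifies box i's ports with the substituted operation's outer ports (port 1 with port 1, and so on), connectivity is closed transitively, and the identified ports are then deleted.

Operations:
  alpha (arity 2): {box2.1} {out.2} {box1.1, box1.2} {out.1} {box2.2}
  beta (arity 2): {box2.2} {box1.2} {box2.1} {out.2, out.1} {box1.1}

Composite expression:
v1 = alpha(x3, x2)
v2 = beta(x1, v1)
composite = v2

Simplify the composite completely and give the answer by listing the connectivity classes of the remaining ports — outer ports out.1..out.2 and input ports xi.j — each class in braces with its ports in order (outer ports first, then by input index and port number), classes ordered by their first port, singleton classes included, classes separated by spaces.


{out.1, out.2} {x1.1} {x1.2} {x2.1} {x2.2} {x3.1, x3.2}

Two ports join when wires chain via beta-identified ports.
alpha over (x3, x2) gives {out.1} {out.2} {x2.1} {x2.2} {x3.1, x3.2}, out.j being that stage's outer ports
beta over (x1, x3, x2) gives {out.1, out.2} {x1.1} {x1.2} {x2.1} {x2.2} {x3.1, x3.2}, out.j being that stage's outer ports


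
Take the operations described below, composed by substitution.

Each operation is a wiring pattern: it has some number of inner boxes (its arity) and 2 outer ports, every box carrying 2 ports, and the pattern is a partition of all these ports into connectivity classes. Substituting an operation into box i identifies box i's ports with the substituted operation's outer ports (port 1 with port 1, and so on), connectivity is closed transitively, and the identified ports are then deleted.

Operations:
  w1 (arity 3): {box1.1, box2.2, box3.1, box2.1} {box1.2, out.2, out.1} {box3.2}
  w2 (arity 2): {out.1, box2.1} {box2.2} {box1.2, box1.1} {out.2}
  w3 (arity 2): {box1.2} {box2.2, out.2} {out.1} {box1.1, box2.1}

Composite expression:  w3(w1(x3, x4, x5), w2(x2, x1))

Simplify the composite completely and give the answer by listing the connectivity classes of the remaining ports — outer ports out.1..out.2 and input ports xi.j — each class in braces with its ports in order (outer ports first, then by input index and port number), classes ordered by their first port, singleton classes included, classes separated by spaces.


{out.1} {out.2} {x1.1, x3.2} {x1.2} {x2.1, x2.2} {x3.1, x4.1, x4.2, x5.1} {x5.2}


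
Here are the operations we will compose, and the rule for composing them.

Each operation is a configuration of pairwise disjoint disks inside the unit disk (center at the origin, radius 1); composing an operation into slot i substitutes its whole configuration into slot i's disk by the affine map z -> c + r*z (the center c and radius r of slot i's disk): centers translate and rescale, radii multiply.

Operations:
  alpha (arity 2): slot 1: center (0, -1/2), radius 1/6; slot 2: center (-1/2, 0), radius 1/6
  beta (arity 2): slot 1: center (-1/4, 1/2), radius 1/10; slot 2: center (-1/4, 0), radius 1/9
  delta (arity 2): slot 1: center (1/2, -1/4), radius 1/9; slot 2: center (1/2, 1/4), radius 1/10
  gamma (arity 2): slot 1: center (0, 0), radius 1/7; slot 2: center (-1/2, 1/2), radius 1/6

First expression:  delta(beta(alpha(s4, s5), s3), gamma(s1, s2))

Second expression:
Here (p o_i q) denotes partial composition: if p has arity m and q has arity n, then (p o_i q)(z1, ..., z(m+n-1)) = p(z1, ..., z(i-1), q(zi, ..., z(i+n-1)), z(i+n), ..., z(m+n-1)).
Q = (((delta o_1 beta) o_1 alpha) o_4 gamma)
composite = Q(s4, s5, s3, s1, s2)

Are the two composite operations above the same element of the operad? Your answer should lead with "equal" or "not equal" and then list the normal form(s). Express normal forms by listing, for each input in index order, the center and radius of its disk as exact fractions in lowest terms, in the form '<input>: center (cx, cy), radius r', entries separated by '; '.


equal; both compose to s1: center (1/2, 1/4), radius 1/70; s2: center (9/20, 3/10), radius 1/60; s3: center (17/36, -1/4), radius 1/81; s4: center (17/36, -1/5), radius 1/540; s5: center (7/15, -7/36), radius 1/540

The first expression, normalized: s1: center (1/2, 1/4), radius 1/70; s2: center (9/20, 3/10), radius 1/60; s3: center (17/36, -1/4), radius 1/81; s4: center (17/36, -1/5), radius 1/540; s5: center (7/15, -7/36), radius 1/540
The second expression, normalized: s1: center (1/2, 1/4), radius 1/70; s2: center (9/20, 3/10), radius 1/60; s3: center (17/36, -1/4), radius 1/81; s4: center (17/36, -1/5), radius 1/540; s5: center (7/15, -7/36), radius 1/540
Same normal form: equal.


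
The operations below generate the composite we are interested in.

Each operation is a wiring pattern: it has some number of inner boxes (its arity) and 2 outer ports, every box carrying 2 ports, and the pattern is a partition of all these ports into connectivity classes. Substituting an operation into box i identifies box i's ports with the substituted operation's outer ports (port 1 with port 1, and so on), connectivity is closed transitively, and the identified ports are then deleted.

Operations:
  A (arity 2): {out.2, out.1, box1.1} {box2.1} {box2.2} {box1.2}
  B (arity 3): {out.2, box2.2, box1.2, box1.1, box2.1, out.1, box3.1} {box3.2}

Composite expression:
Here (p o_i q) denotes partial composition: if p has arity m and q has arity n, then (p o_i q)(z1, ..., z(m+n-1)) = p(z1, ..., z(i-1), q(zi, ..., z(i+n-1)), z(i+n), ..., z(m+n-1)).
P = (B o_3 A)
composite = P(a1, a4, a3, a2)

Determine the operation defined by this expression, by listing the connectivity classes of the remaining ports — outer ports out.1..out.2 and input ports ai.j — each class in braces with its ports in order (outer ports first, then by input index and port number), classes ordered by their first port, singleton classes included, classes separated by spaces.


{out.1, out.2, a1.1, a1.2, a3.1, a4.1, a4.2} {a2.1} {a2.2} {a3.2}

Two ports join when wires chain via B-identified ports.
composing A on (a3, a2), with out.j its own outer ports: {out.1, out.2, a3.1} {a2.1} {a2.2} {a3.2}
composing B on (a1, a4, a3, a2), with out.j its own outer ports: {out.1, out.2, a1.1, a1.2, a3.1, a4.1, a4.2} {a2.1} {a2.2} {a3.2}


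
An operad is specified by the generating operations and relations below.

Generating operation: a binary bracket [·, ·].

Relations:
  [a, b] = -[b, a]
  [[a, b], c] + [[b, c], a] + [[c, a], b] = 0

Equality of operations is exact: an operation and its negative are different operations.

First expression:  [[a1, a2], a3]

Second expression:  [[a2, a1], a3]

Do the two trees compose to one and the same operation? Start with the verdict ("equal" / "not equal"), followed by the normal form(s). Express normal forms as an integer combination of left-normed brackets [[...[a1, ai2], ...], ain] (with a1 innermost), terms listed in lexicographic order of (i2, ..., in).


not equal; first: [[a1, a2], a3]; second: -[[a1, a2], a3]

The first expression reduces to [[a1, a2], a3]
The second expression reduces to -[[a1, a2], a3]
No match — not equal.


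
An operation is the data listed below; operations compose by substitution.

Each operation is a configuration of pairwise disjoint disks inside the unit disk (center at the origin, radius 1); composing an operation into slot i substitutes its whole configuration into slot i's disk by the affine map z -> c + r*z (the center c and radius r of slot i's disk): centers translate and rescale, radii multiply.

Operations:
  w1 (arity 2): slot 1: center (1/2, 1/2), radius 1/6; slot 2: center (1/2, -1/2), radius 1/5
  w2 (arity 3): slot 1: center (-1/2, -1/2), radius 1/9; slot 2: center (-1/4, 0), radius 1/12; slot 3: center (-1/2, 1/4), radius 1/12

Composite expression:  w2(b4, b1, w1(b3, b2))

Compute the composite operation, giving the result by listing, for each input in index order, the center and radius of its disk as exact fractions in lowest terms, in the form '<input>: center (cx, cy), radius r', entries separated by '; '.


b1: center (-1/4, 0), radius 1/12; b2: center (-11/24, 5/24), radius 1/60; b3: center (-11/24, 7/24), radius 1/72; b4: center (-1/2, -1/2), radius 1/9

Affine substitution under w2: radii multiply and b-centers shift.
b4 passes through 1 substitution, ending at center (-1/2, -1/2), radius 1/9
b1 passes through 1 substitution, ending at center (-1/4, 0), radius 1/12
b3 passes through 2 substitutions, ending at center (-11/24, 7/24), radius 1/72
b2 passes through 2 substitutions, ending at center (-11/24, 5/24), radius 1/60


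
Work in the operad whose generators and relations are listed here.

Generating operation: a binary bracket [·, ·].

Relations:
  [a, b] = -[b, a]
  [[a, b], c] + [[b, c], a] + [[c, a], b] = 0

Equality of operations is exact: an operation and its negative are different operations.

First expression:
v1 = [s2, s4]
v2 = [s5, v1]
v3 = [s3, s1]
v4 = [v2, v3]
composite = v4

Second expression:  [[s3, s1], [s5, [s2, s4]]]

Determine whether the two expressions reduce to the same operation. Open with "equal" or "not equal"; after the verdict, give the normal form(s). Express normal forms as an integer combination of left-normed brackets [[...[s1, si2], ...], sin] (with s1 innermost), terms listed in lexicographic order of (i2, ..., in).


In normal form, the first expression is -[[[[s1, s3], s2], s4], s5] + [[[[s1, s3], s4], s2], s5] + [[[[s1, s3], s5], s2], s4] - [[[[s1, s3], s5], s4], s2]
In normal form, the second expression is [[[[s1, s3], s2], s4], s5] - [[[[s1, s3], s4], s2], s5] - [[[[s1, s3], s5], s2], s4] + [[[[s1, s3], s5], s4], s2]
Distinct normal forms: not equal.

not equal — first -[[[[s1, s3], s2], s4], s5] + [[[[s1, s3], s4], s2], s5] + [[[[s1, s3], s5], s2], s4] - [[[[s1, s3], s5], s4], s2], second [[[[s1, s3], s2], s4], s5] - [[[[s1, s3], s4], s2], s5] - [[[[s1, s3], s5], s2], s4] + [[[[s1, s3], s5], s4], s2]


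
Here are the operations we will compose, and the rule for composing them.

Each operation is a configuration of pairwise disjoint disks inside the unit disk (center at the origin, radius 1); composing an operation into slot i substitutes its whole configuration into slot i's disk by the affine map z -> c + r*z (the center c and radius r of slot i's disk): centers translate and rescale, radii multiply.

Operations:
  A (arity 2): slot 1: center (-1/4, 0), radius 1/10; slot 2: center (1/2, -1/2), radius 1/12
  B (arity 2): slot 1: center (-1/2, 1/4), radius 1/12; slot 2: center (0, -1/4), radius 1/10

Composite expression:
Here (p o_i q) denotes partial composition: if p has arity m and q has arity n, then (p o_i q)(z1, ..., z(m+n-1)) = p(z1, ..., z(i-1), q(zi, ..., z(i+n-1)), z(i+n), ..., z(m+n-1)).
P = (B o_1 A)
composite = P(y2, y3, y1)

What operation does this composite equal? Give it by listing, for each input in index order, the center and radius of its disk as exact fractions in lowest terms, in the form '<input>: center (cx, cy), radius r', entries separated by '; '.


Only the slot chain above each y matters under B; compose those maps.
input y2: composing its 2 substitution steps yields center (-25/48, 1/4), radius 1/120
input y3: composing its 2 substitution steps yields center (-11/24, 5/24), radius 1/144
input y1: composing its 1 substitution step yields center (0, -1/4), radius 1/10

y1: center (0, -1/4), radius 1/10; y2: center (-25/48, 1/4), radius 1/120; y3: center (-11/24, 5/24), radius 1/144


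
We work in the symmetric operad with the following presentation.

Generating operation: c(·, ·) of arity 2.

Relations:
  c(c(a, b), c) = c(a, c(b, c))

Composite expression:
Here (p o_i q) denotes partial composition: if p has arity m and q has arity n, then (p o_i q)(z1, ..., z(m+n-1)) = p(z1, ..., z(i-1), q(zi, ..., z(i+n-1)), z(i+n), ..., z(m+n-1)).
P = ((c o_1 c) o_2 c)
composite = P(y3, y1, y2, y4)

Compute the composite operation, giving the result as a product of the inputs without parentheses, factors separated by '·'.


y3 · y1 · y2 · y4

Under associativity of c, the answer is the y's in reading order.
c(y1, y2) flattens to y1 · y2
c(y3, c(y1, y2)) flattens to y3 · y1 · y2
c(c(y3, c(y1, y2)), y4) flattens to y3 · y1 · y2 · y4


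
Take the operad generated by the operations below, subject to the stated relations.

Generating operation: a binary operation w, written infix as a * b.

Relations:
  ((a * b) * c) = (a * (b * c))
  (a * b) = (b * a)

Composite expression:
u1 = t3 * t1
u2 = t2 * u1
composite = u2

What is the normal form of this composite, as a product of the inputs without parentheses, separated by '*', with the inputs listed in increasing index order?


t1 * t2 * t3


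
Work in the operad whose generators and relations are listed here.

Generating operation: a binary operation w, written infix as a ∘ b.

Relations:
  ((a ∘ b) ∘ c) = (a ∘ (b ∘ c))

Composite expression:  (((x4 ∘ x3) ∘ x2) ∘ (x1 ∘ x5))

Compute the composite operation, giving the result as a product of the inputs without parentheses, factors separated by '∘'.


Under associativity of w, the answer is the x's in reading order.
(x4 ∘ x3) unparenthesizes to x4 ∘ x3
((x4 ∘ x3) ∘ x2) unparenthesizes to x4 ∘ x3 ∘ x2
(x1 ∘ x5) unparenthesizes to x1 ∘ x5
(((x4 ∘ x3) ∘ x2) ∘ (x1 ∘ x5)) unparenthesizes to x4 ∘ x3 ∘ x2 ∘ x1 ∘ x5

x4 ∘ x3 ∘ x2 ∘ x1 ∘ x5


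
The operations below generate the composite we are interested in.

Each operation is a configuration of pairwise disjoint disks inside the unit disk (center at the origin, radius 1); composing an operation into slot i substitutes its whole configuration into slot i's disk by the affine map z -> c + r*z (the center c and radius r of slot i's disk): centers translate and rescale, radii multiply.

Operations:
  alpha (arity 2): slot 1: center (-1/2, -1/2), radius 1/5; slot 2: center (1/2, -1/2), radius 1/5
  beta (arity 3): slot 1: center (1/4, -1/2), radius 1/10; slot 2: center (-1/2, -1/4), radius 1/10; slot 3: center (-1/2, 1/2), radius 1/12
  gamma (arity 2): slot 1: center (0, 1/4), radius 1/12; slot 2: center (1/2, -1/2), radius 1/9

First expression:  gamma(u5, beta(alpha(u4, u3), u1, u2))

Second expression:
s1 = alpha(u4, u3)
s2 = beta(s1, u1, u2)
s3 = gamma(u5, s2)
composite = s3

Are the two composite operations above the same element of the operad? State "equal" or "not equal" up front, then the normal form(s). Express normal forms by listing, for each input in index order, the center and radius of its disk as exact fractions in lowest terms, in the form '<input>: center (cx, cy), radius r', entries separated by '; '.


equal: each reduces to u1: center (4/9, -19/36), radius 1/90; u2: center (4/9, -4/9), radius 1/108; u3: center (8/15, -101/180), radius 1/450; u4: center (47/90, -101/180), radius 1/450; u5: center (0, 1/4), radius 1/12

Normal form of the first expression: u1: center (4/9, -19/36), radius 1/90; u2: center (4/9, -4/9), radius 1/108; u3: center (8/15, -101/180), radius 1/450; u4: center (47/90, -101/180), radius 1/450; u5: center (0, 1/4), radius 1/12
Normal form of the second expression: u1: center (4/9, -19/36), radius 1/90; u2: center (4/9, -4/9), radius 1/108; u3: center (8/15, -101/180), radius 1/450; u4: center (47/90, -101/180), radius 1/450; u5: center (0, 1/4), radius 1/12
The forms coincide; equal.


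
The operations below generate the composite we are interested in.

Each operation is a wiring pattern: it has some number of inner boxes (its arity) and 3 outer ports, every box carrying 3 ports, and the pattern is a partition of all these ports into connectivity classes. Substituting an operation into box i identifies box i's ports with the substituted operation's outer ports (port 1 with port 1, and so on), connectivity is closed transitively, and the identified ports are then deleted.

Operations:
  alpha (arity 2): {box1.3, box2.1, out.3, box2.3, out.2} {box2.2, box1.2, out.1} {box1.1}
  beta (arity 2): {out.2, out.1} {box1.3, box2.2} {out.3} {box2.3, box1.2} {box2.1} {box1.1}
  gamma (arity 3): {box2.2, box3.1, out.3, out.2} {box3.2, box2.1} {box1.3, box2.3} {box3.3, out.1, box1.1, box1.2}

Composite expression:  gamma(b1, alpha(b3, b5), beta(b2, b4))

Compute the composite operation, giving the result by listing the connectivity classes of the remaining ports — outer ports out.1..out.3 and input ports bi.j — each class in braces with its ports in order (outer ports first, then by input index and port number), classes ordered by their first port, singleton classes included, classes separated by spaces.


Two ports join when wires chain via gamma-identified ports.
the subtree at alpha composes to {out.1, b3.2, b5.2} {out.2, out.3, b3.3, b5.1, b5.3} {b3.1} on (b3, b5); out.j = own outer ports
the subtree at beta composes to {out.1, out.2} {out.3} {b2.1} {b2.2, b4.3} {b2.3, b4.2} {b4.1} on (b2, b4); out.j = own outer ports
the subtree at gamma composes to {out.1, b1.1, b1.2} {out.2, out.3, b1.3, b3.2, b3.3, b5.1, b5.2, b5.3} {b2.1} {b2.2, b4.3} {b2.3, b4.2} {b3.1} {b4.1} on (b1, b3, b5, b2, b4); out.j = own outer ports

{out.1, b1.1, b1.2} {out.2, out.3, b1.3, b3.2, b3.3, b5.1, b5.2, b5.3} {b2.1} {b2.2, b4.3} {b2.3, b4.2} {b3.1} {b4.1}


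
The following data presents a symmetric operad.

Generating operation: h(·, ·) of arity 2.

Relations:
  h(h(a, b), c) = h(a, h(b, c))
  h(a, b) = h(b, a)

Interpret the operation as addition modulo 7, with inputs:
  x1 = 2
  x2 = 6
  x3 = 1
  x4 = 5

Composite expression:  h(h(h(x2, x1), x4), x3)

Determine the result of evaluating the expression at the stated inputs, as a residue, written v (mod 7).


h(x2, x1) = 1
h(h(x2, x1), x4) = 6
h(h(h(x2, x1), x4), x3) = 0

0 (mod 7)


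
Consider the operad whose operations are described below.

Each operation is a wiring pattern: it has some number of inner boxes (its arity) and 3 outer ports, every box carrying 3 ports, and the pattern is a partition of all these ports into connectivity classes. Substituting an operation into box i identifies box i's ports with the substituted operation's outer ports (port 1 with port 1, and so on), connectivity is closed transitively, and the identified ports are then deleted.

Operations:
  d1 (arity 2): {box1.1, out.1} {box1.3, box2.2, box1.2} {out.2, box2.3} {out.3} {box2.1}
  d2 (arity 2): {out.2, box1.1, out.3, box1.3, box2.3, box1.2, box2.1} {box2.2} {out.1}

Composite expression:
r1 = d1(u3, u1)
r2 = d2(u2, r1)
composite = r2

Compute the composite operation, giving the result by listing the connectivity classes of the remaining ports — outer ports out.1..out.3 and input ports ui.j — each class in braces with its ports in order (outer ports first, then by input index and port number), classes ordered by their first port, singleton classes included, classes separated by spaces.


{out.1} {out.2, out.3, u2.1, u2.2, u2.3, u3.1} {u1.1} {u1.2, u3.2, u3.3} {u1.3}

Substituting into d2 glues patterns; closure does the rest.
d1 over (u3, u1) gives {out.1, u3.1} {out.2, u1.3} {out.3} {u1.1} {u1.2, u3.2, u3.3}, out.j being that stage's outer ports
d2 over (u2, u3, u1) gives {out.1} {out.2, out.3, u2.1, u2.2, u2.3, u3.1} {u1.1} {u1.2, u3.2, u3.3} {u1.3}, out.j being that stage's outer ports


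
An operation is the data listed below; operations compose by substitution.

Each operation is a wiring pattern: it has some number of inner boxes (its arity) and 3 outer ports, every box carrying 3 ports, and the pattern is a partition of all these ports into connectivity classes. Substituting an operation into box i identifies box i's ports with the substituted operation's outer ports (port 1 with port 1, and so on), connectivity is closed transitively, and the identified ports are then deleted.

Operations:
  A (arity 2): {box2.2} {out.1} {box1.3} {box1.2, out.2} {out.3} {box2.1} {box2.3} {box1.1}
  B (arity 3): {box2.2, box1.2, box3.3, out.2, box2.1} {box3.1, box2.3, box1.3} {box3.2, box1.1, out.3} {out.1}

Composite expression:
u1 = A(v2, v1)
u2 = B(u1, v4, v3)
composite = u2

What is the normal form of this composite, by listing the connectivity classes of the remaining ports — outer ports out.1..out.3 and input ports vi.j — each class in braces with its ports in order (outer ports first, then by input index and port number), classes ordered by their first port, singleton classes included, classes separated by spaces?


{out.1} {out.2, v2.2, v3.3, v4.1, v4.2} {out.3, v3.2} {v1.1} {v1.2} {v1.3} {v2.1} {v2.3} {v3.1, v4.3}

Reachability decides: close wires over B-identified ports.
composing A on (v2, v1), with out.j its own outer ports: {out.1} {out.2, v2.2} {out.3} {v1.1} {v1.2} {v1.3} {v2.1} {v2.3}
composing B on (v2, v1, v4, v3), with out.j its own outer ports: {out.1} {out.2, v2.2, v3.3, v4.1, v4.2} {out.3, v3.2} {v1.1} {v1.2} {v1.3} {v2.1} {v2.3} {v3.1, v4.3}


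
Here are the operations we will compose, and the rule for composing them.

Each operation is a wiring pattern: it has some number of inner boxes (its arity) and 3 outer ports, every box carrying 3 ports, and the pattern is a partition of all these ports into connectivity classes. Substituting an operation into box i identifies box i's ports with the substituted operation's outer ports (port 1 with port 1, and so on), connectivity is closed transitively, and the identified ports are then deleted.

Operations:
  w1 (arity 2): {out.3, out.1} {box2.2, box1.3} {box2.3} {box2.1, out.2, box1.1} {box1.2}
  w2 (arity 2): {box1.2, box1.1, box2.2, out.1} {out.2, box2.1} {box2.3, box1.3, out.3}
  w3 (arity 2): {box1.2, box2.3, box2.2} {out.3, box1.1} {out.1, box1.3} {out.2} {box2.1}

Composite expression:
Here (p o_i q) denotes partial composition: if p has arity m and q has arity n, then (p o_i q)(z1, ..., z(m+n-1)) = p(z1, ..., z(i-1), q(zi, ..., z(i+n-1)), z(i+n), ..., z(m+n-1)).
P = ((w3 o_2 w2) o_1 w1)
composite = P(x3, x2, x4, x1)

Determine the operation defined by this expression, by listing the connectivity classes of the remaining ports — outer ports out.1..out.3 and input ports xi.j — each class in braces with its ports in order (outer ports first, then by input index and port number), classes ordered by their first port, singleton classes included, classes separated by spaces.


{out.1, out.3} {out.2} {x1.1, x1.3, x2.1, x3.1, x4.3} {x1.2, x4.1, x4.2} {x2.2, x3.3} {x2.3} {x3.2}

After gluing at w3, chains via deleted ports link the x-ports.
the subtree at w1 composes to {out.1, out.3} {out.2, x2.1, x3.1} {x2.2, x3.3} {x2.3} {x3.2} on (x3, x2); out.j = own outer ports
the subtree at w2 composes to {out.1, x1.2, x4.1, x4.2} {out.2, x1.1} {out.3, x1.3, x4.3} on (x4, x1); out.j = own outer ports
the subtree at w3 composes to {out.1, out.3} {out.2} {x1.1, x1.3, x2.1, x3.1, x4.3} {x1.2, x4.1, x4.2} {x2.2, x3.3} {x2.3} {x3.2} on (x3, x2, x4, x1); out.j = own outer ports


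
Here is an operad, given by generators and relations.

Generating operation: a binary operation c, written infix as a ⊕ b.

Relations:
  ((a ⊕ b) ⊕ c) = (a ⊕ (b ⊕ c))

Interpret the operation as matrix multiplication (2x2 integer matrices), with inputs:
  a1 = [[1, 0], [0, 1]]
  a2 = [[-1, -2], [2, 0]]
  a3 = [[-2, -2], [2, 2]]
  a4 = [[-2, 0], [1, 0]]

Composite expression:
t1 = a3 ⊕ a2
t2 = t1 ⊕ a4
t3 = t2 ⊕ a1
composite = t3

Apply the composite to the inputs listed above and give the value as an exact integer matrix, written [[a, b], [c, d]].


(a3 ⊕ a2) = [[-2, 4], [2, -4]]
((a3 ⊕ a2) ⊕ a4) = [[8, 0], [-8, 0]]
(((a3 ⊕ a2) ⊕ a4) ⊕ a1) = [[8, 0], [-8, 0]]

[[8, 0], [-8, 0]]


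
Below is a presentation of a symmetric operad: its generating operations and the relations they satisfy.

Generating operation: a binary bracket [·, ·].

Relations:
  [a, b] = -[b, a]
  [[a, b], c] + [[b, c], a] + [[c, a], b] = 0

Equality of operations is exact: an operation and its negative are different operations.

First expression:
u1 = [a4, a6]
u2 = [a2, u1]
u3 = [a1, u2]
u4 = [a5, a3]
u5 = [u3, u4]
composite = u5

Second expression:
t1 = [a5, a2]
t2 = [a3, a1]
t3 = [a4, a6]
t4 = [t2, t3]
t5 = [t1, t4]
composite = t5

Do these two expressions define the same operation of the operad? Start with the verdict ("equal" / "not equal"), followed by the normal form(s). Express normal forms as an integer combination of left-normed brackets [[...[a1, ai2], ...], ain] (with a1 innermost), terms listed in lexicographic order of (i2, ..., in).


not equal: they reduce to -[[[[[a1, a2], a4], a6], a3], a5] + [[[[[a1, a2], a4], a6], a5], a3] + [[[[[a1, a2], a6], a4], a3], a5] - [[[[[a1, a2], a6], a4], a5], a3] + [[[[[a1, a4], a6], a2], a3], a5] - [[[[[a1, a4], a6], a2], a5], a3] - [[[[[a1, a6], a4], a2], a3], a5] + [[[[[a1, a6], a4], a2], a5], a3] and -[[[[[a1, a3], a4], a6], a2], a5] + [[[[[a1, a3], a4], a6], a5], a2] + [[[[[a1, a3], a6], a4], a2], a5] - [[[[[a1, a3], a6], a4], a5], a2]

Reducing the first expression gives -[[[[[a1, a2], a4], a6], a3], a5] + [[[[[a1, a2], a4], a6], a5], a3] + [[[[[a1, a2], a6], a4], a3], a5] - [[[[[a1, a2], a6], a4], a5], a3] + [[[[[a1, a4], a6], a2], a3], a5] - [[[[[a1, a4], a6], a2], a5], a3] - [[[[[a1, a6], a4], a2], a3], a5] + [[[[[a1, a6], a4], a2], a5], a3]
Reducing the second expression gives -[[[[[a1, a3], a4], a6], a2], a5] + [[[[[a1, a3], a4], a6], a5], a2] + [[[[[a1, a3], a6], a4], a2], a5] - [[[[[a1, a3], a6], a4], a5], a2]
No match — not equal.


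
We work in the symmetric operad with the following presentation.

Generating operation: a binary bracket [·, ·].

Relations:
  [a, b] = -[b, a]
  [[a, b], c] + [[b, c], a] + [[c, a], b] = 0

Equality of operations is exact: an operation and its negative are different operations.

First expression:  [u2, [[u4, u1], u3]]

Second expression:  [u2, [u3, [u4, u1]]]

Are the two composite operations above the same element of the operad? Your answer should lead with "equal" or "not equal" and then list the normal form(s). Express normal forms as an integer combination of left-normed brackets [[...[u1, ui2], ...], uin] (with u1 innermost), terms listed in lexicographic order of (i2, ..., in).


not equal: they reduce to [[[u1, u4], u3], u2] and -[[[u1, u4], u3], u2]

In normal form, the first expression is [[[u1, u4], u3], u2]
In normal form, the second expression is -[[[u1, u4], u3], u2]
They disagree, so not equal.


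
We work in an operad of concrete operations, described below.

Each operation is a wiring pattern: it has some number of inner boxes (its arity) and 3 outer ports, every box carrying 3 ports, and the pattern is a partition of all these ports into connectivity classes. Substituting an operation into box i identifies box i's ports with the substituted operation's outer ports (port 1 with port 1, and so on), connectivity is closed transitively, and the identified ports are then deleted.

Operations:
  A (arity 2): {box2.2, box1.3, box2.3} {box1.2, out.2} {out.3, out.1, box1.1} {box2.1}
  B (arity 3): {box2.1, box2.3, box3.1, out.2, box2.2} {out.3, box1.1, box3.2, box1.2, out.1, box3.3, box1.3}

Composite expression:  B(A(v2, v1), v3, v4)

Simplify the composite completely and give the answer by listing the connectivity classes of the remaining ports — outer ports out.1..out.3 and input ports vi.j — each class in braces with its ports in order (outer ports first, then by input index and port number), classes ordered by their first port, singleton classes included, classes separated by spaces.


{out.1, out.3, v2.1, v2.2, v4.2, v4.3} {out.2, v3.1, v3.2, v3.3, v4.1} {v1.1} {v1.2, v1.3, v2.3}

Treat the ports identified at B as solder joints: merge, then drop.
after A, the pattern on (v2, v1) reads {out.1, out.3, v2.1} {out.2, v2.2} {v1.1} {v1.2, v1.3, v2.3} (out.j = its outer ports)
after B, the pattern on (v2, v1, v3, v4) reads {out.1, out.3, v2.1, v2.2, v4.2, v4.3} {out.2, v3.1, v3.2, v3.3, v4.1} {v1.1} {v1.2, v1.3, v2.3} (out.j = its outer ports)


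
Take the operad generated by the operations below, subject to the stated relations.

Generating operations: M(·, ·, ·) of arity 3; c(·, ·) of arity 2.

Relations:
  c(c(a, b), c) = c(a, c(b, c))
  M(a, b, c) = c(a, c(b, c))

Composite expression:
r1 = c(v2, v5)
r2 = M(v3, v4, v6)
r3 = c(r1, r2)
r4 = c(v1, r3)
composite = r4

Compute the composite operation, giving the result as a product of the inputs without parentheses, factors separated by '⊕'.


Under associativity of c, the answer is the v's in reading order.
c(v2, v5) spells out as v2 ⊕ v5
M(v3, v4, v6) spells out as v3 ⊕ v4 ⊕ v6
c(c(v2, v5), M(v3, v4, v6)) spells out as v2 ⊕ v5 ⊕ v3 ⊕ v4 ⊕ v6
c(v1, c(c(v2, v5), M(v3, v4, v6))) spells out as v1 ⊕ v2 ⊕ v5 ⊕ v3 ⊕ v4 ⊕ v6

v1 ⊕ v2 ⊕ v5 ⊕ v3 ⊕ v4 ⊕ v6


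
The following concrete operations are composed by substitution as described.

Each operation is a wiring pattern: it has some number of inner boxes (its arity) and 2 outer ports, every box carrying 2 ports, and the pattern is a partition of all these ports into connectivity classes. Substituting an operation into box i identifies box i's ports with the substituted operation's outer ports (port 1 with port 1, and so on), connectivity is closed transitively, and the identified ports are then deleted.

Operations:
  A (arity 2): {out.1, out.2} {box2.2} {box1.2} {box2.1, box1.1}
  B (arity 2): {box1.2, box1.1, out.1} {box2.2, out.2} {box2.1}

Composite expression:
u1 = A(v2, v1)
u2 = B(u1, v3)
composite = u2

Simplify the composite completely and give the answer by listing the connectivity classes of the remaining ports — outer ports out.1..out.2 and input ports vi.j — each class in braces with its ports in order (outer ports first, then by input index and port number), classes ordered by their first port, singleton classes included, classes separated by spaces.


{out.1} {out.2, v3.2} {v1.1, v2.1} {v1.2} {v2.2} {v3.1}

After gluing at B, chains via deleted ports link the v-ports.
composing A on (v2, v1), with out.j its own outer ports: {out.1, out.2} {v1.1, v2.1} {v1.2} {v2.2}
composing B on (v2, v1, v3), with out.j its own outer ports: {out.1} {out.2, v3.2} {v1.1, v2.1} {v1.2} {v2.2} {v3.1}


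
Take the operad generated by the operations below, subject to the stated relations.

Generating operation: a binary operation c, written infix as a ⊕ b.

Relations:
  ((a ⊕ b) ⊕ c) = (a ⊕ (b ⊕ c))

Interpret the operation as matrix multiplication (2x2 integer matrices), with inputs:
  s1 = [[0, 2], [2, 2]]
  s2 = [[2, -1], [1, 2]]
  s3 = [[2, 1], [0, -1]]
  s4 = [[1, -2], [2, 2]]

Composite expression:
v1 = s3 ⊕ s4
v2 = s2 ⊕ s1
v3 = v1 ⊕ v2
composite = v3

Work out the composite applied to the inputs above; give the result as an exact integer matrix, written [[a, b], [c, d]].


[[-16, -4], [-4, -16]]

(s3 ⊕ s4) = [[4, -2], [-2, -2]]
(s2 ⊕ s1) = [[-2, 2], [4, 6]]
((s3 ⊕ s4) ⊕ (s2 ⊕ s1)) = [[-16, -4], [-4, -16]]
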